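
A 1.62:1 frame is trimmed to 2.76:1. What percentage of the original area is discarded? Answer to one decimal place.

2.76:1 is wider than 1.62:1, so the crop keeps the full width and trims the height.
Area ratio = (1.620)/(2.760) = 58.70%; the remaining 41.30% is cropped out.

41.3%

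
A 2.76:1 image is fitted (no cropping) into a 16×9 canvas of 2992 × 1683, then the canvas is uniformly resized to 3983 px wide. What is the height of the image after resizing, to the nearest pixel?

At 2992×1683 the image is width-limited, so height = 2992 / 2.760 ≈ 1084.06 px.
The frame scales by 3983/2992 = 1.3312; 1084.06 × 1.3312 ≈ 1443.12 px.

1443 px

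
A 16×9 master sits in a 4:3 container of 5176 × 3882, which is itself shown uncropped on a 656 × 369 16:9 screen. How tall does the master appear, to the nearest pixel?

277 px

Inside the 5176×3882 canvas the master is width-limited at 5176.00 × 2911.50.
Second fit — the 4:3 canvas into 656×369 spans the height: 492.00 × 369.00 (×0.0951 from 5176×3882).
So the master's height is 2911.50 × 0.0951 ≈ 276.75.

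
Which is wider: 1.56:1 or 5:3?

5:3

1.56 and 5:3 = 1.667; 1.667 > 1.56.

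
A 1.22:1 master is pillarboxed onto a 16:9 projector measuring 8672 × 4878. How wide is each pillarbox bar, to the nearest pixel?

1360 px

1.22:1 (1.220) < 16:9 (1.778), so the master fills the height.
Content width = 4878 × 1.220 ≈ 5951.16 px.
8672 − 5951.16 = 2720.84 px of bars (1360.42 each).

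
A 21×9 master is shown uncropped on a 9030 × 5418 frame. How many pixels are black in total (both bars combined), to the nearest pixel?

21×9 (2.333) > 5:3 (1.667), so the master fills the width.
The master is 9030 × 9/21 ≈ 3870.0000 px tall.
Leftover height: 5418 − 3870.0000 = 1548.0000 px.
Bar area = 1548.0000 × 9030 ≈ 13978440 px.

13978440 pixels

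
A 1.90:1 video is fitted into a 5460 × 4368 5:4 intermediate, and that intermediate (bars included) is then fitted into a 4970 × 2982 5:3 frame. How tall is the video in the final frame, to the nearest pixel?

First fit — 1.90:1 into 5460×4368 spans the width: 5460.00 × 2873.68.
The 5:4 canvas is height-limited in 4970×2982, giving 3727.50 × 2982.00; scale factor 0.6827.
The video scales with it: height 2873.68 × 0.6827 ≈ 1961.84.

1962 px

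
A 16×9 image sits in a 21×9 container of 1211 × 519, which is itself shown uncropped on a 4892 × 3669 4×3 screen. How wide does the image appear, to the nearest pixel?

3727 px

First fit — 16×9 into 1211×519 spans the height: 922.67 × 519.00.
Second fit — the 21×9 canvas into 4892×3669 spans the width: 4892.00 × 2096.57 (×4.0396 from 1211×519).
So the image's width is 922.67 × 4.0396 ≈ 3727.24.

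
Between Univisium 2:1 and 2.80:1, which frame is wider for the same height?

Univisium 2:1 = 2 and 2.8; 2.8 > 2.

2.80:1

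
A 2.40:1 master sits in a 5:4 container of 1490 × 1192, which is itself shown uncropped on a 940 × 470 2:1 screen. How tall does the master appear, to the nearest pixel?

2.40:1 in 1490×1192: fills the width, so the master is 1490.00 × 620.83.
5:4 in 940×470: fills the height, so the intermediate becomes 587.50 × 470.00 — a scale of ×0.3943.
So the master's height is 620.83 × 0.3943 ≈ 244.79.

245 px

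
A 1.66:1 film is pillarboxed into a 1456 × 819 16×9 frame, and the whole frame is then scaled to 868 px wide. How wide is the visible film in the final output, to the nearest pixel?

In the 1456×819 frame the film fills the height: width = 819 × 1.660 ≈ 1359.54 px.
Scaling 1456 → 868 is ×0.5962, so the width becomes 1359.54 × 0.5962 ≈ 810.50 px.

810 px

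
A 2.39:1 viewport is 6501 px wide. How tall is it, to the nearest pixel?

At 2.39:1, 6501 / 2.390 ≈ 2720.08.

2720 px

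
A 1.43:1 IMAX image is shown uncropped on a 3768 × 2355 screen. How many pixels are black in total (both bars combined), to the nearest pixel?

1.43:1 IMAX (1.430) < 16×10 (1.600), so the image fills the height.
The image is 2355 × 1.430 ≈ 3367.6500 px wide.
Black = 3768 − 3367.6500 = 400.3500 px.
Across the 2355-px span: 400.3500 × 2355 ≈ 942824 px.

942824 pixels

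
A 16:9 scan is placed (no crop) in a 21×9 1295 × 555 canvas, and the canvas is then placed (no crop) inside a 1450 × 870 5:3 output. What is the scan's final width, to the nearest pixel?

Inside the 1295×555 canvas the scan is height-limited at 986.67 × 555.00.
21×9 in 1450×870: fills the width, so the intermediate becomes 1450.00 × 621.43 — a scale of ×1.1197.
Applying the same ×1.1197: 986.67 → 1104.76.

1105 px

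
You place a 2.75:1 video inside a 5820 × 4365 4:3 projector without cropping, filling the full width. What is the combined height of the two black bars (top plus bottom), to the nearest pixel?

That makes the image 2116.36 px tall (5820 / 2.750).
4365 − 2116.36 = 2248.64 px of bars.

2249 px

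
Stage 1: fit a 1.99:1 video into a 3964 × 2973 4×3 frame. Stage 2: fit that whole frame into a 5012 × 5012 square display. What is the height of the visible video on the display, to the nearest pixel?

First fit — 1.99:1 into 3964×2973 spans the width: 3964.00 × 1991.96.
4×3 in 5012×5012: fills the width, so the intermediate becomes 5012.00 × 3759.00 — a scale of ×1.2644.
So the video's height is 1991.96 × 1.2644 ≈ 2518.59.

2519 px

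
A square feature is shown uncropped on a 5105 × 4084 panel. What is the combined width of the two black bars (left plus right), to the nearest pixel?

1021 px

square is narrower than 5:4, so it spans the full height.
That makes the image 4084.00 px wide (4084 × 1/1).
5105 − 4084.00 = 1021.00 px of bars.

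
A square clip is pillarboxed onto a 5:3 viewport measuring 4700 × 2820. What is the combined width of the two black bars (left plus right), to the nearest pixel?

square is narrower than 5:3, so it spans the full height.
Content width = 2820 × 1/1 ≈ 2820.00 px.
Leftover width: 4700 − 2820.00 = 1880.00 px.

1880 px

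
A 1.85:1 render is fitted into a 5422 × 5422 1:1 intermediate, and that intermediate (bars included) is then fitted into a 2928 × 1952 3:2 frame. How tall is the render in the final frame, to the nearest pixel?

First fit — 1.85:1 into 5422×5422 spans the width: 5422.00 × 2930.81.
1:1 in 2928×1952: fills the height, so the intermediate becomes 1952.00 × 1952.00 — a scale of ×0.3600.
The render scales with it: height 2930.81 × 0.3600 ≈ 1055.14.

1055 px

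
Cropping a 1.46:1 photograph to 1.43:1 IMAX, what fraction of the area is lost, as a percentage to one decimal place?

Going from 1.46:1 to 1.43:1 IMAX means cutting width while keeping height.
Fraction kept = (1.430)/(1.460) ≈ 97.95%, so 2.05% is lost.

2.1%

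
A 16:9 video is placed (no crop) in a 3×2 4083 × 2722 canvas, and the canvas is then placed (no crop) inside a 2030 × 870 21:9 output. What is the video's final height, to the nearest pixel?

734 px

16:9 in 4083×2722: fills the width, so the video is 4083.00 × 2296.69.
The 3×2 canvas is height-limited in 2030×870, giving 1305.00 × 870.00; scale factor 0.3196.
The video scales with it: height 2296.69 × 0.3196 ≈ 734.06.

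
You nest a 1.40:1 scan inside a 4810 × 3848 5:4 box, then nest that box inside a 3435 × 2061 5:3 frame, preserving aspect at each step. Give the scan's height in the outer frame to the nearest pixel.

1840 px

1.40:1 in 4810×3848: fills the width, so the scan is 4810.00 × 3435.71.
Second fit — the 5:4 canvas into 3435×2061 spans the height: 2576.25 × 2061.00 (×0.5356 from 4810×3848).
The scan scales with it: height 3435.71 × 0.5356 ≈ 1840.18.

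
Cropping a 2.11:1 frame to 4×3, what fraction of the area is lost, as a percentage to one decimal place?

4×3 is narrower than 2.11:1, so the crop keeps the full height and trims the width.
Area ratio = (1.333)/(2.110) = 63.19%; the remaining 36.81% is cropped out.

36.8%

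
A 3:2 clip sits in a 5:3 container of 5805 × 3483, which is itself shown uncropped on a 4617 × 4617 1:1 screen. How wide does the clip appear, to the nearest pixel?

4155 px

3:2 in 5805×3483: fills the height, so the clip is 5224.50 × 3483.00.
5:3 in 4617×4617: fills the width, so the intermediate becomes 4617.00 × 2770.20 — a scale of ×0.7953.
The clip scales with it: width 5224.50 × 0.7953 ≈ 4155.30.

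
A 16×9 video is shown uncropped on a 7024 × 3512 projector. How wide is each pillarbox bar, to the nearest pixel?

390 px

Since 1.778 < 2.000, the video is height-limited.
The video is 3512 × 16/9 ≈ 6243.56 px wide.
Leftover width: 7024 − 6243.56 = 780.44 px → 390.22 each side.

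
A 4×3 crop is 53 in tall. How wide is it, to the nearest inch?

71 in

Width = 53 / 3 × 4 = 70.67.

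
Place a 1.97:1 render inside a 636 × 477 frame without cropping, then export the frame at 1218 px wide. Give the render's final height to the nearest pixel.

Fitted into 636×477, the render spans the width; its height is 636 / 1.970 ≈ 322.84 px.
Resizing to 1218 px wide multiplies everything by 1.9151: 322.84 → 618.27 px.

618 px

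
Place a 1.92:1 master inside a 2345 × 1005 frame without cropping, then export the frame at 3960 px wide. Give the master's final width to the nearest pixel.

3259 px

Fitted into 2345×1005, the master spans the height; its width is 1005 × 1.920 ≈ 1929.60 px.
Resizing to 3960 px wide multiplies everything by 1.6887: 1929.60 → 3258.51 px.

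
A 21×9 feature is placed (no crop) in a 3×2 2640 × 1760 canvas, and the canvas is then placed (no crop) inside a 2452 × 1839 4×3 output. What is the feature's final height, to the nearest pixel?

1051 px

First fit — 21×9 into 2640×1760 spans the width: 2640.00 × 1131.43.
3×2 in 2452×1839: fills the width, so the intermediate becomes 2452.00 × 1634.67 — a scale of ×0.9288.
So the feature's height is 1131.43 × 0.9288 ≈ 1050.86.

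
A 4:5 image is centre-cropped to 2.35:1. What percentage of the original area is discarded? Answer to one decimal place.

2.35:1 is wider than 4:5, so the crop keeps the full width and trims the height.
Area ratio = (0.800)/(2.350) = 34.04%; the remaining 65.96% is cropped out.

66.0%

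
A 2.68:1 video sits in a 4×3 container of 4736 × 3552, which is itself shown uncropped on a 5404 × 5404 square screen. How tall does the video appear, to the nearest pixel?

2016 px

Inside the 4736×3552 canvas the video is width-limited at 4736.00 × 1767.16.
The 4×3 canvas is width-limited in 5404×5404, giving 5404.00 × 4053.00; scale factor 1.1410.
Applying the same ×1.1410: 1767.16 → 2016.42.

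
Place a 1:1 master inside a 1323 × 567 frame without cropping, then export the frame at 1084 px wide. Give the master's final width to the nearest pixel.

465 px

Fitted into 1323×567, the master spans the height; its width is 567 × 1/1 ≈ 567.00 px.
Resizing to 1084 px wide multiplies everything by 0.8193: 567.00 → 464.57 px.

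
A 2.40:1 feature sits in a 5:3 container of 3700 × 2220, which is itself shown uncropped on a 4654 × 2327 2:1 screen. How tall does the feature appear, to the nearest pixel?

First fit — 2.40:1 into 3700×2220 spans the width: 3700.00 × 1541.67.
5:3 in 4654×2327: fills the height, so the intermediate becomes 3878.33 × 2327.00 — a scale of ×1.0482.
Applying the same ×1.0482: 1541.67 → 1615.97.

1616 px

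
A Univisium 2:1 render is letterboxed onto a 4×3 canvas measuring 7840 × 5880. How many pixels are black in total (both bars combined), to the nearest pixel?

15366400 pixels

Univisium 2:1 is wider than 4×3, so it spans the full width.
That makes the image 3920.0000 px tall (7840 × 1/2).
Black = 5880 − 3920.0000 = 1960.0000 px.
Across the 7840-px span: 1960.0000 × 7840 ≈ 15366400 px.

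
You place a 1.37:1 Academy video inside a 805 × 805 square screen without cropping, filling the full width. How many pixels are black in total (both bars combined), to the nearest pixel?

That makes the image 587.5912 px tall (805 / 1.370).
805 − 587.5912 = 217.4088 px of bars.
That's 217.4088 × 805 ≈ 175014 black pixels.

175014 pixels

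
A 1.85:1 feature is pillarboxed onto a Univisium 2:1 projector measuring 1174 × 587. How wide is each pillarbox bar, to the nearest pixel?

44 px

1.85:1 is narrower than Univisium 2:1, so it spans the full height.
Content width = 587 × 1.850 ≈ 1085.95 px.
Leftover width: 1174 − 1085.95 = 88.05 px → 44.02 each side.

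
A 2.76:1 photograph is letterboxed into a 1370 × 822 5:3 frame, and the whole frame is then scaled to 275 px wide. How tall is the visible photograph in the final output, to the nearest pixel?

Fitted into 1370×822, the photograph spans the width; its height is 1370 / 2.760 ≈ 496.38 px.
The frame scales by 275/1370 = 0.2007; 496.38 × 0.2007 ≈ 99.64 px.

100 px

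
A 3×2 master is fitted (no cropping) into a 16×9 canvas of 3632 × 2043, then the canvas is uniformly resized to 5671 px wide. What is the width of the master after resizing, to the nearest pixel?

In the 3632×2043 frame the master fills the height: width = 2043 × 3/2 ≈ 3064.50 px.
Scaling 3632 → 5671 is ×1.5614, so the width becomes 3064.50 × 1.5614 ≈ 4784.91 px.

4785 px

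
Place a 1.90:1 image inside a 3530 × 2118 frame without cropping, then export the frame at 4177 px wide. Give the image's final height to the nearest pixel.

2198 px

In the 3530×2118 frame the image fills the width: height = 3530 / 1.900 ≈ 1857.89 px.
Scaling 3530 → 4177 is ×1.1833, so the height becomes 1857.89 × 1.1833 ≈ 2198.42 px.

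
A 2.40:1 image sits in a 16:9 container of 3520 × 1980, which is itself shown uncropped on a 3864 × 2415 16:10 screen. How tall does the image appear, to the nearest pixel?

First fit — 2.40:1 into 3520×1980 spans the width: 3520.00 × 1466.67.
16:9 in 3864×2415: fills the width, so the intermediate becomes 3864.00 × 2173.50 — a scale of ×1.0977.
So the image's height is 1466.67 × 1.0977 ≈ 1610.00.

1610 px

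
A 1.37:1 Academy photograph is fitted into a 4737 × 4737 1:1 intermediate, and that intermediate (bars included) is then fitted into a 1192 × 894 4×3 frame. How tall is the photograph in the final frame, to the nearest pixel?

First fit — 1.37:1 Academy into 4737×4737 spans the width: 4737.00 × 3457.66.
Second fit — the 1:1 canvas into 1192×894 spans the height: 894.00 × 894.00 (×0.1887 from 4737×4737).
The photograph scales with it: height 3457.66 × 0.1887 ≈ 652.55.

653 px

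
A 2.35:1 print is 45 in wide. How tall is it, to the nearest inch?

19 in

At 2.35:1, 45 / 2.350 ≈ 19.15.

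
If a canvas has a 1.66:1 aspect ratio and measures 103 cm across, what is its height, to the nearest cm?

103 / 1.660 = 62.05.

62 cm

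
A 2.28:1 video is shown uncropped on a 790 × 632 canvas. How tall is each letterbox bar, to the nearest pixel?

143 px

Since 2.280 > 1.250, the video is width-limited.
The video is 790 / 2.280 ≈ 346.49 px tall.
Leftover height: 632 − 346.49 = 285.51 px → 142.75 each side.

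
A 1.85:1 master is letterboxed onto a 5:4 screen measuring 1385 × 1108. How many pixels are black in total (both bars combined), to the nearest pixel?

497702 pixels

Since 1.850 > 1.250, the master is width-limited.
The master is 1385 / 1.850 ≈ 748.6486 px tall.
Leftover height: 1108 − 748.6486 = 359.3514 px.
Across the 1385-px span: 359.3514 × 1385 ≈ 497702 px.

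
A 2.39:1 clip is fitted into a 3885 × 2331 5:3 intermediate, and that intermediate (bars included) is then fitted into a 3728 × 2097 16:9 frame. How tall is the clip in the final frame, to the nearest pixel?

Inside the 3885×2331 canvas the clip is width-limited at 3885.00 × 1625.52.
The 5:3 canvas is height-limited in 3728×2097, giving 3495.00 × 2097.00; scale factor 0.8996.
The clip scales with it: height 1625.52 × 0.8996 ≈ 1462.34.

1462 px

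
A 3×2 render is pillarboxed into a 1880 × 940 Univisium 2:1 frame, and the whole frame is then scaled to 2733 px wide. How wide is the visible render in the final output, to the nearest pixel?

In the 1880×940 frame the render fills the height: width = 940 × 3/2 ≈ 1410.00 px.
The frame scales by 2733/1880 = 1.4537; 1410.00 × 1.4537 ≈ 2049.75 px.

2050 px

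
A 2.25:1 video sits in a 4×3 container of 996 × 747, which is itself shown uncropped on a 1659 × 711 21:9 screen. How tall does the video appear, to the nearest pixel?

421 px

First fit — 2.25:1 into 996×747 spans the width: 996.00 × 442.67.
4×3 in 1659×711: fills the height, so the intermediate becomes 948.00 × 711.00 — a scale of ×0.9518.
The video scales with it: height 442.67 × 0.9518 ≈ 421.33.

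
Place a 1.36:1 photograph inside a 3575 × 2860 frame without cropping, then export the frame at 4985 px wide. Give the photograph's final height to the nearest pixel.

At 3575×2860 the photograph is width-limited, so height = 3575 / 1.360 ≈ 2628.68 px.
Scaling 3575 → 4985 is ×1.3944, so the height becomes 2628.68 × 1.3944 ≈ 3665.44 px.

3665 px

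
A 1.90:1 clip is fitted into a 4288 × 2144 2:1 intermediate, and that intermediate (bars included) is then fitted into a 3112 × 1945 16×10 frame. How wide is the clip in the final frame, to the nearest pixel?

First fit — 1.90:1 into 4288×2144 spans the height: 4073.60 × 2144.00.
Second fit — the 2:1 canvas into 3112×1945 spans the width: 3112.00 × 1556.00 (×0.7257 from 4288×2144).
Applying the same ×0.7257: 4073.60 → 2956.40.

2956 px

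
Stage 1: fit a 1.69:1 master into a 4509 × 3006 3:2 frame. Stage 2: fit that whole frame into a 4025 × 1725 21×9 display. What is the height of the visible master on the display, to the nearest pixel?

First fit — 1.69:1 into 4509×3006 spans the width: 4509.00 × 2668.05.
3:2 in 4025×1725: fills the height, so the intermediate becomes 2587.50 × 1725.00 — a scale of ×0.5739.
Applying the same ×0.5739: 2668.05 → 1531.07.

1531 px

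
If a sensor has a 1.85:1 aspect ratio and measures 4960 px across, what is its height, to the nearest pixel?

Height = 4960 / 1.850 = 2681.08.

2681 px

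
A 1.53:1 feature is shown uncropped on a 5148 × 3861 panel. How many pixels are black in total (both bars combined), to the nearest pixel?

2554922 pixels

1.53:1 is wider than 4:3, so it spans the full width.
Content height = 5148 / 1.530 ≈ 3364.7059 px.
Leftover height: 3861 − 3364.7059 = 496.2941 px.
That's 496.2941 × 5148 ≈ 2554922 black pixels.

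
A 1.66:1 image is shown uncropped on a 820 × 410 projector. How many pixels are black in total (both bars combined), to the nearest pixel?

57154 pixels

1.66:1 is narrower than Univisium 2:1, so it spans the full height.
The image is 410 × 1.660 ≈ 680.6000 px wide.
Black = 820 − 680.6000 = 139.4000 px.
That's 139.4000 × 410 ≈ 57154 black pixels.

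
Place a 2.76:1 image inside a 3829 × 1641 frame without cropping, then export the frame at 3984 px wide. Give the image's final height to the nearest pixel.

At 3829×1641 the image is width-limited, so height = 3829 / 2.760 ≈ 1387.32 px.
The frame scales by 3984/3829 = 1.0405; 1387.32 × 1.0405 ≈ 1443.48 px.

1443 px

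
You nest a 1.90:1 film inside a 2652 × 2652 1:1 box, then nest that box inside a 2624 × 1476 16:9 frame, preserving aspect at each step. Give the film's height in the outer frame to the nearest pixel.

777 px

Inside the 2652×2652 canvas the film is width-limited at 2652.00 × 1395.79.
1:1 in 2624×1476: fills the height, so the intermediate becomes 1476.00 × 1476.00 — a scale of ×0.5566.
So the film's height is 1395.79 × 0.5566 ≈ 776.84.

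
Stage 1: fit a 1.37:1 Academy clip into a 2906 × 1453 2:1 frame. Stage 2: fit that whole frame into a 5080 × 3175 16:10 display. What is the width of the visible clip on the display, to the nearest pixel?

1.37:1 Academy in 2906×1453: fills the height, so the clip is 1990.61 × 1453.00.
The 2:1 canvas is width-limited in 5080×3175, giving 5080.00 × 2540.00; scale factor 1.7481.
The clip scales with it: width 1990.61 × 1.7481 ≈ 3479.80.

3480 px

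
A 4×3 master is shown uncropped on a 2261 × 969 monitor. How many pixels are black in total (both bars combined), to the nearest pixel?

4×3 is narrower than 21:9, so it spans the full height.
Content width = 969 × 4/3 ≈ 1292.0000 px.
2261 − 1292.0000 = 969.0000 px of bars.
Bar area = 969.0000 × 969 ≈ 938961 px.

938961 pixels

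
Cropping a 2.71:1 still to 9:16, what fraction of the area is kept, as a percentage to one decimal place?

20.8%

The height stays; only width is cut (since 9:16 is narrower than 2.71:1).
Area ratio = (0.562)/(2.710) = 20.76% retained.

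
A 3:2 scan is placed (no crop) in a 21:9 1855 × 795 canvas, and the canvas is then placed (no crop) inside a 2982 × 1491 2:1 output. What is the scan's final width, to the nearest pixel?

1917 px

Inside the 1855×795 canvas the scan is height-limited at 1192.50 × 795.00.
21:9 in 2982×1491: fills the width, so the intermediate becomes 2982.00 × 1278.00 — a scale of ×1.6075.
The scan scales with it: width 1192.50 × 1.6075 ≈ 1917.00.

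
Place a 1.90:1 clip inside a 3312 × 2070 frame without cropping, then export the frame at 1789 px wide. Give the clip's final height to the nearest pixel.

Fitted into 3312×2070, the clip spans the width; its height is 3312 / 1.900 ≈ 1743.16 px.
Resizing to 1789 px wide multiplies everything by 0.5402: 1743.16 → 941.58 px.

942 px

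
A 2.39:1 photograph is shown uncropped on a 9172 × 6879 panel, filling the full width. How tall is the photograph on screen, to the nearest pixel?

3838 px

The photograph is 9172 / 2.390 ≈ 3837.66 px tall.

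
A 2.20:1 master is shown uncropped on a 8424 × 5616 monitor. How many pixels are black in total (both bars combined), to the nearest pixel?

15052922 pixels

Since 2.200 > 1.500, the master is width-limited.
Content height = 8424 / 2.200 ≈ 3829.0909 px.
Leftover height: 5616 − 3829.0909 = 1786.9091 px.
Bar area = 1786.9091 × 8424 ≈ 15052922 px.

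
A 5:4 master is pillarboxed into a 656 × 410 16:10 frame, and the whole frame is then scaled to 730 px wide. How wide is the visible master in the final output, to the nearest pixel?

570 px

In the 656×410 frame the master fills the height: width = 410 × 5/4 ≈ 512.50 px.
Resizing to 730 px wide multiplies everything by 1.1128: 512.50 → 570.31 px.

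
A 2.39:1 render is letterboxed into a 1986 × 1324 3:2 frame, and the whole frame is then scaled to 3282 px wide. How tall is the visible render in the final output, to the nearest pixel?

At 1986×1324 the render is width-limited, so height = 1986 / 2.390 ≈ 830.96 px.
The frame scales by 3282/1986 = 1.6526; 830.96 × 1.6526 ≈ 1373.22 px.

1373 px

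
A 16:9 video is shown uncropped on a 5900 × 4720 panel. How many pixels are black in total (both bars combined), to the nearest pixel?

8267375 pixels

16:9 is wider than 5:4, so it spans the full width.
That makes the image 3318.7500 px tall (5900 × 9/16).
4720 − 3318.7500 = 1401.2500 px of bars.
That's 1401.2500 × 5900 ≈ 8267375 black pixels.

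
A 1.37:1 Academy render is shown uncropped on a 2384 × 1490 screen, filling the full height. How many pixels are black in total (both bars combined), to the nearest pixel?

510623 pixels

Content width = 1490 × 1.370 ≈ 2041.3000 px.
2384 − 2041.3000 = 342.7000 px of bars.
Across the 1490-px span: 342.7000 × 1490 ≈ 510623 px.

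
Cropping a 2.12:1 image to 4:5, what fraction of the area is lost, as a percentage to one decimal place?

62.3%

4:5 is narrower than 2.12:1, so the crop keeps the full height and trims the width.
Fraction kept = (0.800)/(2.120) ≈ 37.74%, so 62.26% is lost.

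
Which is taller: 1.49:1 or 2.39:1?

1.49:1

1.49 and 2.39; 2.39 > 1.49. The smaller width-to-height ratio is the taller frame.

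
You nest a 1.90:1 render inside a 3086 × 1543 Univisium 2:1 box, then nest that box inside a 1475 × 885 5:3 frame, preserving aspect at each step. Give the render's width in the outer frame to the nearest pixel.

1401 px

Inside the 3086×1543 canvas the render is height-limited at 2931.70 × 1543.00.
Univisium 2:1 in 1475×885: fills the width, so the intermediate becomes 1475.00 × 737.50 — a scale of ×0.4780.
Applying the same ×0.4780: 2931.70 → 1401.25.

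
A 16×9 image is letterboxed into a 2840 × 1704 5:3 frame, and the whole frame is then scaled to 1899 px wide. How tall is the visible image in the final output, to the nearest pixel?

At 2840×1704 the image is width-limited, so height = 2840 × 9/16 ≈ 1597.50 px.
Scaling 2840 → 1899 is ×0.6687, so the height becomes 1597.50 × 0.6687 ≈ 1068.19 px.

1068 px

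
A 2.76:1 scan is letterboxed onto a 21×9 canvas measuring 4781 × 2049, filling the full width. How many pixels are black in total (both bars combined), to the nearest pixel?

Content height = 4781 / 2.760 ≈ 1732.2464 px.
2049 − 1732.2464 = 316.7536 px of bars.
That's 316.7536 × 4781 ≈ 1514399 black pixels.

1514399 pixels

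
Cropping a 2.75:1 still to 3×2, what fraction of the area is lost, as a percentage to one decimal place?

3×2 is narrower than 2.75:1, so the crop keeps the full height and trims the width.
(1.500)/(2.750) ≈ 0.545 of the area survives, leaving 45.45% discarded.

45.5%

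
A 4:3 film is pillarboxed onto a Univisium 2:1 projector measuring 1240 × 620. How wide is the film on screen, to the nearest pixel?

Since 1.333 < 2.000, the film is height-limited.
The film is 620 × 4/3 ≈ 826.67 px wide.

827 px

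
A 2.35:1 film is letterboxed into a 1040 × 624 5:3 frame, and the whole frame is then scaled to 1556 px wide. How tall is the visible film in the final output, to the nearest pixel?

In the 1040×624 frame the film fills the width: height = 1040 / 2.350 ≈ 442.55 px.
Scaling 1040 → 1556 is ×1.4962, so the height becomes 442.55 × 1.4962 ≈ 662.13 px.

662 px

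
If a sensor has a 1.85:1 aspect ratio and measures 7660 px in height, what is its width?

14171 px

At 1.85:1, 7660 × 1.850 ≈ 14171.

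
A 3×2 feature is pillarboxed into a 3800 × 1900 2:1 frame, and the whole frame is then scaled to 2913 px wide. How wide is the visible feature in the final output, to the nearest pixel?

In the 3800×1900 frame the feature fills the height: width = 1900 × 3/2 ≈ 2850.00 px.
Resizing to 2913 px wide multiplies everything by 0.7666: 2850.00 → 2184.75 px.

2185 px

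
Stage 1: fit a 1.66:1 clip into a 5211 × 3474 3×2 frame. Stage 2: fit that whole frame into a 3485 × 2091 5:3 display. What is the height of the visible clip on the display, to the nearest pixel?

1.66:1 in 5211×3474: fills the width, so the clip is 5211.00 × 3139.16.
3×2 in 3485×2091: fills the height, so the intermediate becomes 3136.50 × 2091.00 — a scale of ×0.6019.
So the clip's height is 3139.16 × 0.6019 ≈ 1889.46.

1889 px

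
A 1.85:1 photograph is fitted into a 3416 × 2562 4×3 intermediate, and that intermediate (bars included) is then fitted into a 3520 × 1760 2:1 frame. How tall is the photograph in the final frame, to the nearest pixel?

1268 px

First fit — 1.85:1 into 3416×2562 spans the width: 3416.00 × 1846.49.
Second fit — the 4×3 canvas into 3520×1760 spans the height: 2346.67 × 1760.00 (×0.6870 from 3416×2562).
So the photograph's height is 1846.49 × 0.6870 ≈ 1268.47.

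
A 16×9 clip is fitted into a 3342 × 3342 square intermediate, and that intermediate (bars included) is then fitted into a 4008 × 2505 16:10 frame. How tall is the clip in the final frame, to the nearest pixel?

16×9 in 3342×3342: fills the width, so the clip is 3342.00 × 1879.88.
square in 4008×2505: fills the height, so the intermediate becomes 2505.00 × 2505.00 — a scale of ×0.7496.
Applying the same ×0.7496: 1879.88 → 1409.06.

1409 px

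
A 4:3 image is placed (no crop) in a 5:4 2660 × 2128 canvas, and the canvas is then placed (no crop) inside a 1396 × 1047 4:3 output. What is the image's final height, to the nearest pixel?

982 px

4:3 in 2660×2128: fills the width, so the image is 2660.00 × 1995.00.
5:4 in 1396×1047: fills the height, so the intermediate becomes 1308.75 × 1047.00 — a scale of ×0.4920.
Applying the same ×0.4920: 1995.00 → 981.56.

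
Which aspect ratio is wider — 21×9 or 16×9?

21×9

21×9 = 2.333 and 16×9 = 1.778; 2.333 > 1.778.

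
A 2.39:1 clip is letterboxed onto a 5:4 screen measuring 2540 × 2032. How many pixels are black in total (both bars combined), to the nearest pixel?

Since 2.390 > 1.250, the clip is width-limited.
The clip is 2540 / 2.390 ≈ 1062.7615 px tall.
Leftover height: 2032 − 1062.7615 = 969.2385 px.
Bar area = 969.2385 × 2540 ≈ 2461866 px.

2461866 pixels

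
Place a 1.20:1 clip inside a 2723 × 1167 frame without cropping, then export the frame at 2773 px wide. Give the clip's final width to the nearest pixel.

1426 px

At 2723×1167 the clip is height-limited, so width = 1167 × 1.200 ≈ 1400.40 px.
The frame scales by 2773/2723 = 1.0184; 1400.40 × 1.0184 ≈ 1426.11 px.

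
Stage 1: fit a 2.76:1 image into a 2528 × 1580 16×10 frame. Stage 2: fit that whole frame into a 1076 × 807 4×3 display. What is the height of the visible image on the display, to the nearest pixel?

390 px

2.76:1 in 2528×1580: fills the width, so the image is 2528.00 × 915.94.
16×10 in 1076×807: fills the width, so the intermediate becomes 1076.00 × 672.50 — a scale of ×0.4256.
So the image's height is 915.94 × 0.4256 ≈ 389.86.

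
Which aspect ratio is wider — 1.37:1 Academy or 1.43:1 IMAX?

1.37 and 1.43; 1.43 > 1.37.

1.43:1 IMAX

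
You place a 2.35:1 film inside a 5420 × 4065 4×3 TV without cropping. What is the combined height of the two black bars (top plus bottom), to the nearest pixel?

2.35:1 (2.350) > 4×3 (1.333), so the film fills the width.
That makes the image 2306.38 px tall (5420 / 2.350).
Leftover height: 4065 − 2306.38 = 1758.62 px.

1759 px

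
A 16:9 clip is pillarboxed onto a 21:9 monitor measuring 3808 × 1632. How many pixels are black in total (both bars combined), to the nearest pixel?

1479680 pixels

16:9 (1.778) < 21:9 (2.333), so the clip fills the height.
That makes the image 2901.3333 px wide (1632 × 16/9).
3808 − 2901.3333 = 906.6667 px of bars.
Bar area = 906.6667 × 1632 ≈ 1479680 px.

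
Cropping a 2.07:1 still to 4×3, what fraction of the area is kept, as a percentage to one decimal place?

4×3 is narrower than 2.07:1, so the crop keeps the full height and trims the width.
Area ratio = (1.333)/(2.070) = 64.41% retained.

64.4%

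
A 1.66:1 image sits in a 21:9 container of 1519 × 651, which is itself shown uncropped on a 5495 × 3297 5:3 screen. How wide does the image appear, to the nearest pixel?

3909 px

Inside the 1519×651 canvas the image is height-limited at 1080.66 × 651.00.
Second fit — the 21:9 canvas into 5495×3297 spans the width: 5495.00 × 2355.00 (×3.6175 from 1519×651).
The image scales with it: width 1080.66 × 3.6175 ≈ 3909.30.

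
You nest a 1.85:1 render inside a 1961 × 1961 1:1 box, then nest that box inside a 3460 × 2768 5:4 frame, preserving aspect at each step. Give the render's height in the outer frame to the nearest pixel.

First fit — 1.85:1 into 1961×1961 spans the width: 1961.00 × 1060.00.
Second fit — the 1:1 canvas into 3460×2768 spans the height: 2768.00 × 2768.00 (×1.4115 from 1961×1961).
The render scales with it: height 1060.00 × 1.4115 ≈ 1496.22.

1496 px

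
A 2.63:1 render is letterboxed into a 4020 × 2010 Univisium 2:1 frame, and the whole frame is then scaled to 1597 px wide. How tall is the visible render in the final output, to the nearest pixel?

607 px

At 4020×2010 the render is width-limited, so height = 4020 / 2.630 ≈ 1528.52 px.
Resizing to 1597 px wide multiplies everything by 0.3973: 1528.52 → 607.22 px.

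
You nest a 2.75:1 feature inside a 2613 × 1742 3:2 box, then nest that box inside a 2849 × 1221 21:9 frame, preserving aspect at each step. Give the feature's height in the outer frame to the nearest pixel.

First fit — 2.75:1 into 2613×1742 spans the width: 2613.00 × 950.18.
The 3:2 canvas is height-limited in 2849×1221, giving 1831.50 × 1221.00; scale factor 0.7009.
The feature scales with it: height 950.18 × 0.7009 ≈ 666.00.

666 px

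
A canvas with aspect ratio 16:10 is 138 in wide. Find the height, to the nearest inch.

At 16:10, 138 / 16 × 10 ≈ 86.25.

86 in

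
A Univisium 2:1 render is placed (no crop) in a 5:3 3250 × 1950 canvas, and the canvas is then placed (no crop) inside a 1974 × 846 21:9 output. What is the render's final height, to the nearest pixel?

First fit — Univisium 2:1 into 3250×1950 spans the width: 3250.00 × 1625.00.
The 5:3 canvas is height-limited in 1974×846, giving 1410.00 × 846.00; scale factor 0.4338.
Applying the same ×0.4338: 1625.00 → 705.00.

705 px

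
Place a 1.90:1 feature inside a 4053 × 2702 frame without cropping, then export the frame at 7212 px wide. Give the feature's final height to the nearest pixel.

3796 px

In the 4053×2702 frame the feature fills the width: height = 4053 / 1.900 ≈ 2133.16 px.
Scaling 4053 → 7212 is ×1.7794, so the height becomes 2133.16 × 1.7794 ≈ 3795.79 px.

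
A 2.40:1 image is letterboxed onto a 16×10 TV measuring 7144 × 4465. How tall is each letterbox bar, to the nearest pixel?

744 px

2.40:1 (2.400) > 16×10 (1.600), so the image fills the width.
That makes the image 2976.67 px tall (7144 / 2.400).
Black = 4465 − 2976.67 = 1488.33 px, or 744.17 per bar.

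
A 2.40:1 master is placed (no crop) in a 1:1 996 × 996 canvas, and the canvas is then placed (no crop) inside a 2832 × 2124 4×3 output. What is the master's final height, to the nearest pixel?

885 px

First fit — 2.40:1 into 996×996 spans the width: 996.00 × 415.00.
The 1:1 canvas is height-limited in 2832×2124, giving 2124.00 × 2124.00; scale factor 2.1325.
The master scales with it: height 415.00 × 2.1325 ≈ 885.00.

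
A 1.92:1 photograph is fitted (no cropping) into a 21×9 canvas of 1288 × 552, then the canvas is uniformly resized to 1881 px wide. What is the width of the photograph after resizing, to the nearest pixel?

Fitted into 1288×552, the photograph spans the height; its width is 552 × 1.920 ≈ 1059.84 px.
The frame scales by 1881/1288 = 1.4604; 1059.84 × 1.4604 ≈ 1547.79 px.

1548 px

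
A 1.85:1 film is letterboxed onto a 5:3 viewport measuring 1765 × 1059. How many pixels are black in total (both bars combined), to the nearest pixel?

185230 pixels

1.85:1 (1.850) > 5:3 (1.667), so the film fills the width.
The film is 1765 / 1.850 ≈ 954.0541 px tall.
1059 − 954.0541 = 104.9459 px of bars.
Across the 1765-px span: 104.9459 × 1765 ≈ 185230 px.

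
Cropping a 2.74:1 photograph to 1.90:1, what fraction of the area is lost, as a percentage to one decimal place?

30.7%

1.90:1 is narrower than 2.74:1, so the crop keeps the full height and trims the width.
Fraction kept = (1.900)/(2.740) ≈ 69.34%, so 30.66% is lost.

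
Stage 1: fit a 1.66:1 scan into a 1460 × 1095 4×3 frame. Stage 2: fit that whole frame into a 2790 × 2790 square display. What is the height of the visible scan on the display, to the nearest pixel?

1681 px

1.66:1 in 1460×1095: fills the width, so the scan is 1460.00 × 879.52.
4×3 in 2790×2790: fills the width, so the intermediate becomes 2790.00 × 2092.50 — a scale of ×1.9110.
Applying the same ×1.9110: 879.52 → 1680.72.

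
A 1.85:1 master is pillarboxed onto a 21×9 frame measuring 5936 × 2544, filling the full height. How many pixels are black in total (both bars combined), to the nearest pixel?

3128102 pixels

That makes the image 4706.4000 px wide (2544 × 1.850).
5936 − 4706.4000 = 1229.6000 px of bars.
That's 1229.6000 × 2544 ≈ 3128102 black pixels.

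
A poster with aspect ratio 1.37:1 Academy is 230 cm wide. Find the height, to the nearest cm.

Height = 230 / 1.370 = 167.88.

168 cm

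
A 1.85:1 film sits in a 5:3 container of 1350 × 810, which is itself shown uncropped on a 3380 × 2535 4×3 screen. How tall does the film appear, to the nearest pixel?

First fit — 1.85:1 into 1350×810 spans the width: 1350.00 × 729.73.
The 5:3 canvas is width-limited in 3380×2535, giving 3380.00 × 2028.00; scale factor 2.5037.
So the film's height is 729.73 × 2.5037 ≈ 1827.03.

1827 px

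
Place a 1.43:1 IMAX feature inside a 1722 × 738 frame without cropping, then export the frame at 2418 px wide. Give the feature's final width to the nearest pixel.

1482 px

In the 1722×738 frame the feature fills the height: width = 738 × 1.430 ≈ 1055.34 px.
The frame scales by 2418/1722 = 1.4042; 1055.34 × 1.4042 ≈ 1481.89 px.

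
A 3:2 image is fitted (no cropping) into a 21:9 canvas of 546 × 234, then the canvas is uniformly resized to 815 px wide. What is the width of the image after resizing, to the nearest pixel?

In the 546×234 frame the image fills the height: width = 234 × 3/2 ≈ 351.00 px.
Scaling 546 → 815 is ×1.4927, so the width becomes 351.00 × 1.4927 ≈ 523.93 px.

524 px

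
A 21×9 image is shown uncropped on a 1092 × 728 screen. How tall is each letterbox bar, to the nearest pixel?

130 px

21×9 (2.333) > 3:2 (1.500), so the image fills the width.
That makes the image 468.00 px tall (1092 × 9/21).
Black = 728 − 468.00 = 260.00 px, or 130.00 per bar.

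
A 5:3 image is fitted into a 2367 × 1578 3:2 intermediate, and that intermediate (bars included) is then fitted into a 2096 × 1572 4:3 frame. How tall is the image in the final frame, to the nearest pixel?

First fit — 5:3 into 2367×1578 spans the width: 2367.00 × 1420.20.
The 3:2 canvas is width-limited in 2096×1572, giving 2096.00 × 1397.33; scale factor 0.8855.
Applying the same ×0.8855: 1420.20 → 1257.60.

1258 px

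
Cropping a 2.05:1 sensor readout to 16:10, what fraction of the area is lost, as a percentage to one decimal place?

Going from 2.05:1 to 16:10 means cutting width while keeping height.
Area ratio = (1.600)/(2.050) = 78.05%; the remaining 21.95% is cropped out.

22.0%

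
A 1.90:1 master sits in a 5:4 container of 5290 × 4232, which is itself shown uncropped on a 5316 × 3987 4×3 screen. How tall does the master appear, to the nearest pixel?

1.90:1 in 5290×4232: fills the width, so the master is 5290.00 × 2784.21.
Second fit — the 5:4 canvas into 5316×3987 spans the height: 4983.75 × 3987.00 (×0.9421 from 5290×4232).
Applying the same ×0.9421: 2784.21 → 2623.03.

2623 px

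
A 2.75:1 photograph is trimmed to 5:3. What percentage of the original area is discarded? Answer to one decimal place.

39.4%

5:3 is narrower than 2.75:1, so the crop keeps the full height and trims the width.
Area ratio = (1.667)/(2.750) = 60.61%; the remaining 39.39% is cropped out.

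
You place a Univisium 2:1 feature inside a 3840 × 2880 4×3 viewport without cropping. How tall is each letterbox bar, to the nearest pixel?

480 px

Univisium 2:1 (2.000) > 4×3 (1.333), so the feature fills the width.
That makes the image 1920.00 px tall (3840 × 1/2).
2880 − 1920.00 = 960.00 px of bars (480.00 each).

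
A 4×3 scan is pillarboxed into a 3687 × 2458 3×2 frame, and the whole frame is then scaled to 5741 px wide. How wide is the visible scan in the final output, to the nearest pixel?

5103 px

Fitted into 3687×2458, the scan spans the height; its width is 2458 × 4/3 ≈ 3277.33 px.
The frame scales by 5741/3687 = 1.5571; 3277.33 × 1.5571 ≈ 5103.11 px.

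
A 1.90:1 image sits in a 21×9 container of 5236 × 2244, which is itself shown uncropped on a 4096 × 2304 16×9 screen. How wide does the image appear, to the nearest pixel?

Inside the 5236×2244 canvas the image is height-limited at 4263.60 × 2244.00.
21×9 in 4096×2304: fills the width, so the intermediate becomes 4096.00 × 1755.43 — a scale of ×0.7823.
Applying the same ×0.7823: 4263.60 → 3335.31.

3335 px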